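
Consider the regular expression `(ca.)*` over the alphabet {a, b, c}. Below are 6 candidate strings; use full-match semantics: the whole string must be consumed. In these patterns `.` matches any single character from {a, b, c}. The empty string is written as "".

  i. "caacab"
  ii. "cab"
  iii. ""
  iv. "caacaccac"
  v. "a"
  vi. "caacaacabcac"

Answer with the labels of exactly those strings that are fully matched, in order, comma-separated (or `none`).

i, ii, iii, iv, vi

i → match
ii → match
iii → match
iv → match
v → no match
vi → match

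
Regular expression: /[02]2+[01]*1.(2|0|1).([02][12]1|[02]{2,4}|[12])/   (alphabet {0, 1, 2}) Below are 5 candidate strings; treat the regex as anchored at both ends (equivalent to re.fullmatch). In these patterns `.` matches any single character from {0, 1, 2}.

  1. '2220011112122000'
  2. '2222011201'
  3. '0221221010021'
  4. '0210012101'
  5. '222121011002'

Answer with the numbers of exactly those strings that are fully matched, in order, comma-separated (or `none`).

1 → match
2. '2222011201' → match
3 → no match
4. '0210012101' → match
5. '222121011002' → no match

1, 2, 4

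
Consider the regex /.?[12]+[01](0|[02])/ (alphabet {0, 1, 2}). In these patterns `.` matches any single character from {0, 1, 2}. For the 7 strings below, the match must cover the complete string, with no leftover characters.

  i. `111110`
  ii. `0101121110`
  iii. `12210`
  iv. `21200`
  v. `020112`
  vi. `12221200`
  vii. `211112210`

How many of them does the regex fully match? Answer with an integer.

i → match
ii → no match
iii → match
iv → match
v → no match
vi → match
vii → match
Total matched: 5

5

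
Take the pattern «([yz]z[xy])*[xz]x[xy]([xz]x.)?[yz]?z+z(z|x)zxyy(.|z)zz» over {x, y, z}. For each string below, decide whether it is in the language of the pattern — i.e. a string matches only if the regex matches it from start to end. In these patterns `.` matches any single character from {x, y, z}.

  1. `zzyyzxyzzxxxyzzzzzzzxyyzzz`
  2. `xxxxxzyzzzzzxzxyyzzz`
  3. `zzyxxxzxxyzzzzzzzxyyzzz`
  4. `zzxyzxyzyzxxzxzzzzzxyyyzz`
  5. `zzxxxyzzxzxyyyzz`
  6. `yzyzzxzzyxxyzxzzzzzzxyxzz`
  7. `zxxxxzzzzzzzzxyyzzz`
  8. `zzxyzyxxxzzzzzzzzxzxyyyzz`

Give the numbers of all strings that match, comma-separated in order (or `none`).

2, 3, 4, 5, 7, 8

1 → no match
2 → match
3 → match
4 → match
5 → match
6 → no match
7 → match
8 → match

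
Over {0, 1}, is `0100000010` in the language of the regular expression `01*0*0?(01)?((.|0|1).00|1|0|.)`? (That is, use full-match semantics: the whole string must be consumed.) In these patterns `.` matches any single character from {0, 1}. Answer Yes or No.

Yes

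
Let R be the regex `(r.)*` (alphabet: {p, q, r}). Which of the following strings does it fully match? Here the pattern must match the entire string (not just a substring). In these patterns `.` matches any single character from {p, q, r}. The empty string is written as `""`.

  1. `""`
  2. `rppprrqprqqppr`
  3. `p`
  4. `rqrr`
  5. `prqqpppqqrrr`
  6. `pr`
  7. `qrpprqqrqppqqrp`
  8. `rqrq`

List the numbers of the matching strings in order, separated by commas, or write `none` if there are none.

1. `""` → match
2 → no match
3. `p` → no match
4. `rqrr` → match
5. `prqqpppqqrrr` → no match
6. `pr` → no match
7 → no match
8. `rqrq` → match

1, 4, 8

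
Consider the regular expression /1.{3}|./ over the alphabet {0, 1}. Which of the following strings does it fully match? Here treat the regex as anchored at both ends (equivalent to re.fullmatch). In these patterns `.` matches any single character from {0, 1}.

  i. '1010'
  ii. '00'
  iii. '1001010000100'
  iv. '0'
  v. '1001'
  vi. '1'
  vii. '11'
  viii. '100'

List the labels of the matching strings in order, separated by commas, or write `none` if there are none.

i, iv, v, vi

i. '1010' → match
ii. '00' → no match
iii → no match
iv. '0' → match
v. '1001' → match
vi. '1' → match
vii. '11' → no match
viii. '100' → no match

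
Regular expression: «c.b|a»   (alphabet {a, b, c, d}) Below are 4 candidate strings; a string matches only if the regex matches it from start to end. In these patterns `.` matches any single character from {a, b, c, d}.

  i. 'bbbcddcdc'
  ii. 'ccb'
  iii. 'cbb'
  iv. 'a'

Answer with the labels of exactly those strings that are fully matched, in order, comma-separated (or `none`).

i → no match
ii → match
iii → match
iv → match

ii, iii, iv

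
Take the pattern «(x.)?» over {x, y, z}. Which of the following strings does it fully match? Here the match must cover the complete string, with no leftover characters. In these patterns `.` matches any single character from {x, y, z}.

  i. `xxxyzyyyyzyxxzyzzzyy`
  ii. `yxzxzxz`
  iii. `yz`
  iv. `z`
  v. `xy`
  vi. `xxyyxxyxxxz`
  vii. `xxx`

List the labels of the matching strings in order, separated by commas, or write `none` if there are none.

i → no match
ii → no match
iii → no match
iv → no match
v → match
vi → no match
vii → no match

v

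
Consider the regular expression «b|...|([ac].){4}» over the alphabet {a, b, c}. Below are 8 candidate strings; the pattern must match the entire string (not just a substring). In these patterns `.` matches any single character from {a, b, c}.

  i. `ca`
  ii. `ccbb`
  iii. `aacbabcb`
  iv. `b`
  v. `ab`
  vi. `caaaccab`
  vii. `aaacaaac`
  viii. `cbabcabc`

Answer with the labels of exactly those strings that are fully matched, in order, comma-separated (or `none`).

i. `ca` → no match
ii. `ccbb` → no match
iii. `aacbabcb` → match
iv. `b` → match
v. `ab` → no match
vi. `caaaccab` → match
vii. `aaacaaac` → match
viii. `cbabcabc` → no match

iii, iv, vi, vii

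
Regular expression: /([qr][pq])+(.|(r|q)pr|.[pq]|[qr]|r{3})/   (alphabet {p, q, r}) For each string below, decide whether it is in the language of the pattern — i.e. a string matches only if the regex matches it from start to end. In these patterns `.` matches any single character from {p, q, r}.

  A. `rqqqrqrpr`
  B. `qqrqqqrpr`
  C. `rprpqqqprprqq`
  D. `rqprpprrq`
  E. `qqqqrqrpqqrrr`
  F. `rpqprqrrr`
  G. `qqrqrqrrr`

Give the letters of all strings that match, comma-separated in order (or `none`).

A, B, C, E, F, G

A. `rqqqrqrpr` → match
B. `qqrqqqrpr` → match
C → match
D. `rqprpprrq` → no match
E → match
F. `rpqprqrrr` → match
G. `qqrqrqrrr` → match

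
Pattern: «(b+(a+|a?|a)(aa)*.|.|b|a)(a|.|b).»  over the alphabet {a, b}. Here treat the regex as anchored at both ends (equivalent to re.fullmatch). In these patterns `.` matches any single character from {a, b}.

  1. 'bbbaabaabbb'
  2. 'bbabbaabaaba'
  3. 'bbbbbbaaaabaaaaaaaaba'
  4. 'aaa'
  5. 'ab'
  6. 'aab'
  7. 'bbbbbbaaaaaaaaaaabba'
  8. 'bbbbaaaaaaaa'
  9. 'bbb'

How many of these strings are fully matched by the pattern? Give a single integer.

5

1 → no match
2 → no match
3 → no match
4 → match
5 → no match
6 → match
7 → match
8 → match
9 → match
Total matched: 5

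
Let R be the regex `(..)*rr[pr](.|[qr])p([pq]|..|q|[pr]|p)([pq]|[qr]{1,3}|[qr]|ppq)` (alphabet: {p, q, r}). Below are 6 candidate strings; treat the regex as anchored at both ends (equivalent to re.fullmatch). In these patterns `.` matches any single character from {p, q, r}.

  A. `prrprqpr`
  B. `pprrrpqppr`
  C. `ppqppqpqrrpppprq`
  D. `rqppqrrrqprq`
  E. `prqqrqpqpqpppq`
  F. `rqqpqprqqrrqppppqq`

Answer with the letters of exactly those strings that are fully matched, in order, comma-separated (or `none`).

C

A → no match
B → no match
C → match
D → no match
E → no match
F → no match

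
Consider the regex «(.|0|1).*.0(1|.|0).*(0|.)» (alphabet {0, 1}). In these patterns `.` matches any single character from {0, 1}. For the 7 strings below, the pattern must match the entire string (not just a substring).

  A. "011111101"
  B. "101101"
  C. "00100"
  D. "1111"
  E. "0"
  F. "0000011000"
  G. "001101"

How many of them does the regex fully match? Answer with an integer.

1

A → no match
B → no match
C → no match
D → no match
E → no match
F → match
G → no match
Total matched: 1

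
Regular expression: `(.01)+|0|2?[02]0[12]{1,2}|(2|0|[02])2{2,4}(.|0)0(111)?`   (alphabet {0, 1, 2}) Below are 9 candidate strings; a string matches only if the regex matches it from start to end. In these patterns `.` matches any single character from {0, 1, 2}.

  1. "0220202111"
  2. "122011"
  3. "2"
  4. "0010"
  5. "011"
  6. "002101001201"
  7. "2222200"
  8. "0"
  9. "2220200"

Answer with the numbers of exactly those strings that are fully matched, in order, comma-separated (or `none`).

7, 8

1. "0220202111" → no match
2. "122011" → no match
3. "2" → no match
4. "0010" → no match
5. "011" → no match
6. "002101001201" → no match
7. "2222200" → match
8. "0" → match
9. "2220200" → no match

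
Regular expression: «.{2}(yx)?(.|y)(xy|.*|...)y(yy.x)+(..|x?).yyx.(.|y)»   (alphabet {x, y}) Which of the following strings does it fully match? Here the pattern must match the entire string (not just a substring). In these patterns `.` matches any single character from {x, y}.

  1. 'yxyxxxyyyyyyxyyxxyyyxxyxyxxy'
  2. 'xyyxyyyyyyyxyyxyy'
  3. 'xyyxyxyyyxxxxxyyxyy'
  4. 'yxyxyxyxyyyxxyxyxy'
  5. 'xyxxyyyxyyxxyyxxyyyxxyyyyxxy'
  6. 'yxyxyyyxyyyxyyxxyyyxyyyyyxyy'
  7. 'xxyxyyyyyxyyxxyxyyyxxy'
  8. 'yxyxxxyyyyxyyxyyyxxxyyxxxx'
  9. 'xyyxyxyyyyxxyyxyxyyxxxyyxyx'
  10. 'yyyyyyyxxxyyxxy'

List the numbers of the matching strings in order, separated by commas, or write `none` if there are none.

1 → no match
2 → no match
3 → match
4 → no match
5 → no match
6 → no match
7 → match
8 → no match
9 → no match
10 → match

3, 7, 10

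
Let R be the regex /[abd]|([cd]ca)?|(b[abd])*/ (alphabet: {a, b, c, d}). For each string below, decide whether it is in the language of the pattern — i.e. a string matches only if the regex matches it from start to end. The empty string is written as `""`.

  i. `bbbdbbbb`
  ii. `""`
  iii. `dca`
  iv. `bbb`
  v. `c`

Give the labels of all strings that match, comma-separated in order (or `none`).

i, ii, iii

i. `bbbdbbbb` → match
ii. `""` → match
iii. `dca` → match
iv. `bbb` → no match
v. `c` → no match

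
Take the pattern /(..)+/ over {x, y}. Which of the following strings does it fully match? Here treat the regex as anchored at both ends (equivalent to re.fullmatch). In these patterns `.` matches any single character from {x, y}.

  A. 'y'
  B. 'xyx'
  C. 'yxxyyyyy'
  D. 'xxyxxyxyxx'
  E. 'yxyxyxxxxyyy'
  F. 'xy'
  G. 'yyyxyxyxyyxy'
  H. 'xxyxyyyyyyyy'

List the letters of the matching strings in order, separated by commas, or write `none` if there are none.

C, D, E, F, G, H

A → no match
B → no match
C → match
D → match
E → match
F → match
G → match
H → match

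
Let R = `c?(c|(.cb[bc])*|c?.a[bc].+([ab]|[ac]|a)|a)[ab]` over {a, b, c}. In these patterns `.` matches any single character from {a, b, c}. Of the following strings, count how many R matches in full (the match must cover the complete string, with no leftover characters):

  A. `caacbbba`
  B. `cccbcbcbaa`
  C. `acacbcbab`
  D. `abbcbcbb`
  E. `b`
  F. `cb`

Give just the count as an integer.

3

A → match
B → no match
C → no match
D → no match
E → match
F → match
Total matched: 3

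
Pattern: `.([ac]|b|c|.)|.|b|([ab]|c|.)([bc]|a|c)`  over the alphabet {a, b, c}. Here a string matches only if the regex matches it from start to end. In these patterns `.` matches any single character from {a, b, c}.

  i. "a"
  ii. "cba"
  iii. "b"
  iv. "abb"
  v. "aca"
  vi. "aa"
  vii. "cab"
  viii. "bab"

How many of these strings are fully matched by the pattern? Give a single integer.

i → match
ii → no match
iii → match
iv → no match
v → no match
vi → match
vii → no match
viii → no match
Total matched: 3

3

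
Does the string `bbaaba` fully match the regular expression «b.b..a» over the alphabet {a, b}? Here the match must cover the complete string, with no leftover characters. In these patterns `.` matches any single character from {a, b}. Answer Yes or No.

No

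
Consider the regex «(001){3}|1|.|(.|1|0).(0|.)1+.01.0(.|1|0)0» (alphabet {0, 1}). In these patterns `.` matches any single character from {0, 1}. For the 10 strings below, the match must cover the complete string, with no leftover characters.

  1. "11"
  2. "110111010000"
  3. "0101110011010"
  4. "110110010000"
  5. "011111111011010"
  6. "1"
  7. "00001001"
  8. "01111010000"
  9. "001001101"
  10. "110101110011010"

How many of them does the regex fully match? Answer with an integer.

6

1 → no match
2 → match
3 → match
4 → match
5 → match
6 → match
7 → no match
8 → match
9 → no match
10 → no match
Total matched: 6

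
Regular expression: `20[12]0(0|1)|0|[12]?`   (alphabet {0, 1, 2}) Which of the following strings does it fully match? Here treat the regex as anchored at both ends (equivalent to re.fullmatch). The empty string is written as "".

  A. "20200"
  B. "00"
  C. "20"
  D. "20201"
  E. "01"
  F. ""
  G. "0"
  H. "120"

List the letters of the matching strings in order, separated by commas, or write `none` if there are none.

A → match
B → no match
C → no match
D → match
E → no match
F → match
G → match
H → no match

A, D, F, G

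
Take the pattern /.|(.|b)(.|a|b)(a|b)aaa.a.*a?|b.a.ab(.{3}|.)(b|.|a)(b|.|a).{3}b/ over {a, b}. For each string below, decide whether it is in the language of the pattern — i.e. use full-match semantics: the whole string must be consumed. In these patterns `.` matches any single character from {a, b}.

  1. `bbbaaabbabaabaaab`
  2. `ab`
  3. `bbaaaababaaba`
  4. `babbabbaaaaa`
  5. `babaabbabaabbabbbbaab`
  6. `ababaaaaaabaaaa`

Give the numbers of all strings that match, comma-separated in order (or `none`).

3

1 → no match
2 → no match
3 → match
4 → no match
5 → no match
6 → no match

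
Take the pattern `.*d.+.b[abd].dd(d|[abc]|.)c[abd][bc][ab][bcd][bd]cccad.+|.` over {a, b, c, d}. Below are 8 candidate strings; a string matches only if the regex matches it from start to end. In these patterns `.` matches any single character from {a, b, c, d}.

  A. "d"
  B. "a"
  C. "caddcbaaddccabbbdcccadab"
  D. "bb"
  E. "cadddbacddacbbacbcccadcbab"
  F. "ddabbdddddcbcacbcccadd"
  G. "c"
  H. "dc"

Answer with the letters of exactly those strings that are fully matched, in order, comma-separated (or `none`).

A → match
B → match
C → match
D → no match
E → match
F → match
G → match
H → no match

A, B, C, E, F, G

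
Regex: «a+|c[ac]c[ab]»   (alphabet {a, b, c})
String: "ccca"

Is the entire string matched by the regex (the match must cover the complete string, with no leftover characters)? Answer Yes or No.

Yes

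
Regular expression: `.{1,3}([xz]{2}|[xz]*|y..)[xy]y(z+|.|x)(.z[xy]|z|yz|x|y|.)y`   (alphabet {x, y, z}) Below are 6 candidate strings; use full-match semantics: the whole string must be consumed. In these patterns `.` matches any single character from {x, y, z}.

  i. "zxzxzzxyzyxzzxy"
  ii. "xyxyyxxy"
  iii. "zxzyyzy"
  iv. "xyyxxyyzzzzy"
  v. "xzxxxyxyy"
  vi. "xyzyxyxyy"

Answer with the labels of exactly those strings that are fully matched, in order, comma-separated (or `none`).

i → no match
ii → match
iii → no match
iv → match
v → match
vi → match

ii, iv, v, vi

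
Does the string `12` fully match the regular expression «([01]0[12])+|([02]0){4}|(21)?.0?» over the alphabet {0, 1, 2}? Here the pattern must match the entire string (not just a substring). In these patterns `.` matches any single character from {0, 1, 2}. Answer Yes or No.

No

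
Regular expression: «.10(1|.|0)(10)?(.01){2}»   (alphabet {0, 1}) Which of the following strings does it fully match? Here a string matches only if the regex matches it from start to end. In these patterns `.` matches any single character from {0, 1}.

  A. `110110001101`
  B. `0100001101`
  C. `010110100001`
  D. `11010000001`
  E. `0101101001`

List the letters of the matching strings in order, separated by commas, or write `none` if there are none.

A. `110110001101` → match
B. `0100001101` → match
C. `010110100001` → no match
D. `11010000001` → no match
E. `0101101001` → match

A, B, E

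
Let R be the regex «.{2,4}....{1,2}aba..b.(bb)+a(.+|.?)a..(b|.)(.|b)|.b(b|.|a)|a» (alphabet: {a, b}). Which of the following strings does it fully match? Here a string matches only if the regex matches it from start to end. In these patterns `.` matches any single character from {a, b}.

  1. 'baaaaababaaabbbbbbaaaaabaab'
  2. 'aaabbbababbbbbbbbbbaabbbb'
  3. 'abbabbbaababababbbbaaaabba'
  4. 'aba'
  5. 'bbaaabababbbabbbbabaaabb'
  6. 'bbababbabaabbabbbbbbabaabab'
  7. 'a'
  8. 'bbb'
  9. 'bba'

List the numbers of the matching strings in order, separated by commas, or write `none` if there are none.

1, 2, 3, 4, 5, 6, 7, 8, 9

1 → match
2 → match
3 → match
4 → match
5 → match
6 → match
7 → match
8 → match
9 → match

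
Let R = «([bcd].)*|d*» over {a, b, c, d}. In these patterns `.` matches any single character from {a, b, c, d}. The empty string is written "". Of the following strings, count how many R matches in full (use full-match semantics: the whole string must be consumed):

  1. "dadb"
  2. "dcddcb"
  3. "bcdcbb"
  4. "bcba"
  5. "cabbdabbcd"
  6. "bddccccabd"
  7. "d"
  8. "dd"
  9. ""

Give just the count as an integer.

9

1 → match
2 → match
3 → match
4 → match
5 → match
6 → match
7 → match
8 → match
9 → match
Total matched: 9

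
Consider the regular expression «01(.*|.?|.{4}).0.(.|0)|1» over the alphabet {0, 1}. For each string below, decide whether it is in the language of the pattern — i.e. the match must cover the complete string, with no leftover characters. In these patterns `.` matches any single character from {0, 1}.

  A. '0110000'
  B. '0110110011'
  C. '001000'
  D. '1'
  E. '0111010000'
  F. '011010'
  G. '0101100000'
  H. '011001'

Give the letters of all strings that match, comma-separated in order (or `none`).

A → match
B → match
C → no match
D → match
E → match
F → match
G → match
H → match

A, B, D, E, F, G, H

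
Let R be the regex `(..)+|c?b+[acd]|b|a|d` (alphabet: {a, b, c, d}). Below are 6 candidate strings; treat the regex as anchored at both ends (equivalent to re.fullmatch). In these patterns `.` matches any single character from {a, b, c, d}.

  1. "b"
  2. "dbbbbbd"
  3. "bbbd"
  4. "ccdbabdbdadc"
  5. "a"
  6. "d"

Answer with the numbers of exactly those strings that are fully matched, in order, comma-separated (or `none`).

1 → match
2 → no match
3 → match
4 → match
5 → match
6 → match

1, 3, 4, 5, 6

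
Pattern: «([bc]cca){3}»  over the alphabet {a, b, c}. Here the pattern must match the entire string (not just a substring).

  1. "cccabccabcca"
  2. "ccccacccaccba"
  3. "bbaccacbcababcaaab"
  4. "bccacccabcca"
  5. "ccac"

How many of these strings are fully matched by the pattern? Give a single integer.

1 → match
2 → no match — must end with "cca"
3 → no match — must end with "cca"
4 → match
5 → no match — must end with "cca"
Total matched: 2

2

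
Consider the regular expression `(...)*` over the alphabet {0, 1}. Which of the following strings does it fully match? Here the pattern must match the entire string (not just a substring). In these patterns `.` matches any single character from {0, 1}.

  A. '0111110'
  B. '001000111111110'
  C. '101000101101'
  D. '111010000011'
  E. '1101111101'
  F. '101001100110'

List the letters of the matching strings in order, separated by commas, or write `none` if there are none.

B, C, D, F

A. '0111110' → no match
B → match
C. '101000101101' → match
D. '111010000011' → match
E. '1101111101' → no match
F. '101001100110' → match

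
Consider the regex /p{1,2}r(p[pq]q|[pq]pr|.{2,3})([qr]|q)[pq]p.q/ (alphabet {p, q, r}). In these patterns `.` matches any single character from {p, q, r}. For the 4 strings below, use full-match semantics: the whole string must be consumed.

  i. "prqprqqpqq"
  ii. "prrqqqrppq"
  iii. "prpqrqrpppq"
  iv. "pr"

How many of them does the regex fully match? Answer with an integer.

1

i. "prqprqqpqq" → match
ii. "prrqqqrppq" → no match
iii. "prpqrqrpppq" → no match
iv. "pr" → no match — must end with "q"
Total matched: 1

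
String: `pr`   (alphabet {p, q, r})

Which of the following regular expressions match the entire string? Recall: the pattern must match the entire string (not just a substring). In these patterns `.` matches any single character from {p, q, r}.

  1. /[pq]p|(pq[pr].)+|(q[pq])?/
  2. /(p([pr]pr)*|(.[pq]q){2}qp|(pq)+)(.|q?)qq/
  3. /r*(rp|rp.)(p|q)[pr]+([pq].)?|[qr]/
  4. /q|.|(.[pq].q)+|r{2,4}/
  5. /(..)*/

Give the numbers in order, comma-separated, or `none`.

5

1 → no match
2 → no match — must end with `qq`
3 → no match
4 → no match
5 → match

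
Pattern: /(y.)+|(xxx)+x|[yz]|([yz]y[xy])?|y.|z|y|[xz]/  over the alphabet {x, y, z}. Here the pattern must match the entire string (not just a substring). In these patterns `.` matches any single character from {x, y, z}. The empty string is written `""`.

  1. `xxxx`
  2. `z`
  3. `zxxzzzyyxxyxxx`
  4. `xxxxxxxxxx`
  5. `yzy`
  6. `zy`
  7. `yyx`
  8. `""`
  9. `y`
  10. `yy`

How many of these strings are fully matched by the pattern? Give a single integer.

7

1 → match
2 → match
3 → no match
4 → match
5 → no match
6 → no match
7 → match
8 → match
9 → match
10 → match
Total matched: 7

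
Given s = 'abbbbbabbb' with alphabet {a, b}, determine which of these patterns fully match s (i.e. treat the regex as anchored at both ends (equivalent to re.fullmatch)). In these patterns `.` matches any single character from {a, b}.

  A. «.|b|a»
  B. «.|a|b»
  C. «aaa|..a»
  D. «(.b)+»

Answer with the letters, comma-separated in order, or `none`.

A → no match
B → no match
C → no match
D → match

D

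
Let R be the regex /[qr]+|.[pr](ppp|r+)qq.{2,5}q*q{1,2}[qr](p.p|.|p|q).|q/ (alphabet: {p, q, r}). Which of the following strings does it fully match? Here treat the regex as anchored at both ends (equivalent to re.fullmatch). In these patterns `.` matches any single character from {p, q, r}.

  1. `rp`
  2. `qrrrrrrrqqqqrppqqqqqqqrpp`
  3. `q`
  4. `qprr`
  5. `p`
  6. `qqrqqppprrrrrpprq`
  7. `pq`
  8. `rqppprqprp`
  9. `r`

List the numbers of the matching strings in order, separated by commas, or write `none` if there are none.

1 → no match
2 → match
3 → match
4 → no match
5 → no match
6 → no match
7 → no match
8 → no match
9 → match

2, 3, 9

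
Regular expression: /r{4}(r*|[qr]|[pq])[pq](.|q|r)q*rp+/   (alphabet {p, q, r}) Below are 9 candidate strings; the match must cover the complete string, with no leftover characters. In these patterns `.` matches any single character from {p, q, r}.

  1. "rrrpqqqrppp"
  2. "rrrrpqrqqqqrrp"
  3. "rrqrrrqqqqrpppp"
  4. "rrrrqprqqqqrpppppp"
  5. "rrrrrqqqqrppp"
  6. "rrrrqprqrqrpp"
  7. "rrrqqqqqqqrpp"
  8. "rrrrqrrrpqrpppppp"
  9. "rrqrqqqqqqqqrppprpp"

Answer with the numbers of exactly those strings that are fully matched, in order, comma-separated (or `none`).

1. "rrrpqqqrppp" → no match
2 → no match
3 → no match
4 → match
5 → match
6 → no match
7 → no match
8 → no match
9 → no match

4, 5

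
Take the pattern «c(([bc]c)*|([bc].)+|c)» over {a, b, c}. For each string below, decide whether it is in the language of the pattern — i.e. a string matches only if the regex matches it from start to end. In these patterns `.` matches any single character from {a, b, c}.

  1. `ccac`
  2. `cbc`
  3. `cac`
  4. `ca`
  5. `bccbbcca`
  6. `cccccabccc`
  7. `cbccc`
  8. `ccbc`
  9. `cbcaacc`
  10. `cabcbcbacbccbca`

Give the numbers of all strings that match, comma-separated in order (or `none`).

2, 7

1 → no match
2 → match
3 → no match
4 → no match
5 → no match — must start with `c`
6 → no match
7 → match
8 → no match
9 → no match
10 → no match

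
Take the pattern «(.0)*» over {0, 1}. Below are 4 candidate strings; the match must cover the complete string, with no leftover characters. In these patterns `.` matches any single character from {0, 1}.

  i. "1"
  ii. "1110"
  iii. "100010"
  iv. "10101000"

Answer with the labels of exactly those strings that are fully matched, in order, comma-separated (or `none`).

iii, iv

i → no match
ii → no match
iii → match
iv → match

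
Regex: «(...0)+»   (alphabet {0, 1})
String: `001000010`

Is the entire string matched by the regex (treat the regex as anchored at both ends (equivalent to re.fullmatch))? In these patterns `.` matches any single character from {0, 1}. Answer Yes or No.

No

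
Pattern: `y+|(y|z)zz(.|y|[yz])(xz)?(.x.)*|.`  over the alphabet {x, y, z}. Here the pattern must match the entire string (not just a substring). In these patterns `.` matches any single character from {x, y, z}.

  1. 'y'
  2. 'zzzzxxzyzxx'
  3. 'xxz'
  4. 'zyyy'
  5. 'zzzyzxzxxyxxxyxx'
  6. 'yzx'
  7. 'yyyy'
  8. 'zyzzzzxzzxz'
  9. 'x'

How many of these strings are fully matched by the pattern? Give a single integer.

1 → match
2 → no match
3 → no match
4 → no match
5 → match
6 → no match
7 → match
8 → no match
9 → match
Total matched: 4

4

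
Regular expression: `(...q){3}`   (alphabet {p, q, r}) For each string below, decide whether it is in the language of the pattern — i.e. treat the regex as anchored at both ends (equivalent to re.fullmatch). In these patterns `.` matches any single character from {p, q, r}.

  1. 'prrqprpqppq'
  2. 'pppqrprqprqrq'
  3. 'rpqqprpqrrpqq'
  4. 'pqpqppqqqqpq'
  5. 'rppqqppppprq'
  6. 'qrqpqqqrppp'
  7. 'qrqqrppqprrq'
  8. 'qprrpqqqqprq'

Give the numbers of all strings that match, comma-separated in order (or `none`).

4, 7

1 → no match
2 → no match
3 → no match
4 → match
5 → no match
6 → no match — must end with 'q'
7 → match
8 → no match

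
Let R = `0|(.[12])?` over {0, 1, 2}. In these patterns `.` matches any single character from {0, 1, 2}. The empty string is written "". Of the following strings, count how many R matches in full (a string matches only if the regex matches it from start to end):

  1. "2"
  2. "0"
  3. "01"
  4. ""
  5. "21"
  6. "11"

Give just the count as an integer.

5

1 → no match
2 → match
3 → match
4 → match
5 → match
6 → match
Total matched: 5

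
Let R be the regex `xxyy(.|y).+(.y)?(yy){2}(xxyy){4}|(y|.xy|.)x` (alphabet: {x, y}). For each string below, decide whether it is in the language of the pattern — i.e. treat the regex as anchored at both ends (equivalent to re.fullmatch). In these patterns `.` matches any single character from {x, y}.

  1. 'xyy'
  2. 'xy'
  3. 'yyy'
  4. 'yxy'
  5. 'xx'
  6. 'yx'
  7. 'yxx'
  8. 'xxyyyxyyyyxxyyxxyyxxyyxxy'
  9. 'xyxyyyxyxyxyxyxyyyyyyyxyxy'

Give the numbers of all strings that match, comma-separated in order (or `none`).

5, 6

1 → no match
2 → no match
3 → no match
4 → no match
5 → match
6 → match
7 → no match
8 → no match
9 → no match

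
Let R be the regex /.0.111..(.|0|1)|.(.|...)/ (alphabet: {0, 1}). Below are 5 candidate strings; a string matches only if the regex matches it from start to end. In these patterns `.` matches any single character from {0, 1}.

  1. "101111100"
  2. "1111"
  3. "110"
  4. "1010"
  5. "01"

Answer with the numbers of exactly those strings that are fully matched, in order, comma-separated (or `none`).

1 → match
2 → match
3 → no match
4 → match
5 → match

1, 2, 4, 5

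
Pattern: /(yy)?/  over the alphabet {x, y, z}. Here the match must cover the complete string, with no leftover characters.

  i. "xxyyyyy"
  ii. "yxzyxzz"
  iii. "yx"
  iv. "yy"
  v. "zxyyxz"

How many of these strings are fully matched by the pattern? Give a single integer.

1

i → no match
ii → no match
iii → no match
iv → match
v → no match
Total matched: 1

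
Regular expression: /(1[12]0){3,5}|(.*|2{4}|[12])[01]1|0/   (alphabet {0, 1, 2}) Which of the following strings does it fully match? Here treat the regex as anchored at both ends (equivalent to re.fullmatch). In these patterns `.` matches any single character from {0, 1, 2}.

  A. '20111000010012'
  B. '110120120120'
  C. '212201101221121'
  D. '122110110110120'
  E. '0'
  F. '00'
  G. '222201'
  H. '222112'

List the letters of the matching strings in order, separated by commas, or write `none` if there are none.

A → no match
B → match
C → no match
D → no match
E → match
F → no match
G → match
H → no match

B, E, G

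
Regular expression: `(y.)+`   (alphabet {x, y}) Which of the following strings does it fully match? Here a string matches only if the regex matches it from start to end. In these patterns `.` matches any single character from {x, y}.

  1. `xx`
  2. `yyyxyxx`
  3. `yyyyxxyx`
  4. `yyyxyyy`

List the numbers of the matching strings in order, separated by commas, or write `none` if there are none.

1 → no match — must start with `y`
2 → no match
3 → no match
4 → no match

none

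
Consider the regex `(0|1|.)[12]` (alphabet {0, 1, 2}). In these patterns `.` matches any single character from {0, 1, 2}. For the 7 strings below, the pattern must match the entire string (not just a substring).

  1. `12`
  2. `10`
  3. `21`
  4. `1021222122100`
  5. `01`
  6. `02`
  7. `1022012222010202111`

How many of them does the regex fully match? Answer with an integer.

4

1 → match
2 → no match
3 → match
4 → no match
5 → match
6 → match
7 → no match
Total matched: 4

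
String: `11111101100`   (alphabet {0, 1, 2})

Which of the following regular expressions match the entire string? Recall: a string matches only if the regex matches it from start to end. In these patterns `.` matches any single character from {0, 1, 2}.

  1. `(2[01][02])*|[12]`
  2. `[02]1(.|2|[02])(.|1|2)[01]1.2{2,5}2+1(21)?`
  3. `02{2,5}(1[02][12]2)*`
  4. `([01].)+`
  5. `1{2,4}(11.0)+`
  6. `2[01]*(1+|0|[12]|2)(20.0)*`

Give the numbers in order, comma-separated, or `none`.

1 → no match
2 → no match
3 → no match — must start with `02`
4 → no match
5 → match
6 → no match — must start with `2`

5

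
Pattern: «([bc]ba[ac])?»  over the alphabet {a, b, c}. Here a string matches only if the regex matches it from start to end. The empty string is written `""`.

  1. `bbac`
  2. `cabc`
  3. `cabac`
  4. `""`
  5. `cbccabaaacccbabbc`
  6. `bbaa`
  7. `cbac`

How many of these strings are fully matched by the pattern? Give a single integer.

1 → match
2 → no match
3 → no match
4 → match
5 → no match
6 → match
7 → match
Total matched: 4

4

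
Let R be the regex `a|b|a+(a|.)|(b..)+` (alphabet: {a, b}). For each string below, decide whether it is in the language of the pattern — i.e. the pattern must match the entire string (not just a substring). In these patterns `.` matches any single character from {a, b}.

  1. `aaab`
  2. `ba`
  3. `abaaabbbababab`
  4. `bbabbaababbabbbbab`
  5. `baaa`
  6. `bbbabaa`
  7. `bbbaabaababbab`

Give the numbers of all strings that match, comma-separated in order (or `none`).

1

1. `aaab` → match
2. `ba` → no match
3 → no match
4 → no match
5. `baaa` → no match
6. `bbbabaa` → no match
7 → no match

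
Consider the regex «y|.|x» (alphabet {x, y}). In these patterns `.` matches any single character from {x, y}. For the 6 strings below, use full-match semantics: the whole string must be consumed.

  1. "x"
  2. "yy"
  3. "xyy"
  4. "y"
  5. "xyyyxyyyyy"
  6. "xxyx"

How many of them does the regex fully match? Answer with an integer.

1 → match
2 → no match
3 → no match
4 → match
5 → no match
6 → no match
Total matched: 2

2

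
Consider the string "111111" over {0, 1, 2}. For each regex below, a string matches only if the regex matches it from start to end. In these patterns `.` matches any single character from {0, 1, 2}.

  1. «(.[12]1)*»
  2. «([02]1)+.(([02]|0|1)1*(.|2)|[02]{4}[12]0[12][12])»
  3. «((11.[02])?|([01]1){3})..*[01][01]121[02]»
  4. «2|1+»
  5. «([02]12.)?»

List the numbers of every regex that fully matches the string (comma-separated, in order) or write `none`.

1, 4

1 → match
2 → no match
3 → no match
4 → match
5 → no match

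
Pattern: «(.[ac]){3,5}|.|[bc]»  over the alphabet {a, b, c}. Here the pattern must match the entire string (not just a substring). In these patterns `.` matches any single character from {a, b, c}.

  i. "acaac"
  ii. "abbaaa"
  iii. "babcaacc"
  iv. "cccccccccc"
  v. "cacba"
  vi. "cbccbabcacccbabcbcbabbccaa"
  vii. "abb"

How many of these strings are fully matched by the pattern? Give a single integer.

i → no match
ii → no match
iii → match
iv → match
v → no match
vi → no match
vii → no match
Total matched: 2

2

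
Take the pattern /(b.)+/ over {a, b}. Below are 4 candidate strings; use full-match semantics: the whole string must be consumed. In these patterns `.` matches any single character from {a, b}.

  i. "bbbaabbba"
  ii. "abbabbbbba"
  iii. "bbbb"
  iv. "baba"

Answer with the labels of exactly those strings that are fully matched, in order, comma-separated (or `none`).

iii, iv

i → no match
ii → no match — must start with "b"
iii → match
iv → match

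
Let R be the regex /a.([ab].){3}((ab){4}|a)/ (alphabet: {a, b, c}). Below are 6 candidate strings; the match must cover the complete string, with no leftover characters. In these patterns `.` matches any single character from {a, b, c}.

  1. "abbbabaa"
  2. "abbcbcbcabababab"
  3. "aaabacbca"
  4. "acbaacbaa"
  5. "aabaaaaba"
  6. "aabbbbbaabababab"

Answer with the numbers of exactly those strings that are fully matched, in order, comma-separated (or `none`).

1. "abbbabaa" → no match
2 → match
3. "aaabacbca" → match
4. "acbaacbaa" → match
5. "aabaaaaba" → match
6 → match

2, 3, 4, 5, 6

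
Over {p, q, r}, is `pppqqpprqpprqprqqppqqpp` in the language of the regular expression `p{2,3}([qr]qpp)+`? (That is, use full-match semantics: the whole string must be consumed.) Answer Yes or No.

No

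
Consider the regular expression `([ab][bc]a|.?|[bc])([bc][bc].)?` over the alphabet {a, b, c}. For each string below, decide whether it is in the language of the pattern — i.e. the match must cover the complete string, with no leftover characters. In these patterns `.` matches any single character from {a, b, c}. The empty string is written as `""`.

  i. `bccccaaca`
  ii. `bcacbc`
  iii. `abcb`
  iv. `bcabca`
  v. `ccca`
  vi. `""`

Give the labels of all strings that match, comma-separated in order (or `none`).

ii, iii, iv, v, vi

i → no match
ii → match
iii → match
iv → match
v → match
vi → match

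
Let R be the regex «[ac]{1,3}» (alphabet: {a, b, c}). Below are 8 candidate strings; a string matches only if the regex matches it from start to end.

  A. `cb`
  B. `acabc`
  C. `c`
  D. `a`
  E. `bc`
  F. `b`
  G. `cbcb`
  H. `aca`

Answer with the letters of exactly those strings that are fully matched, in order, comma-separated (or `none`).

C, D, H

A. `cb` → no match
B. `acabc` → no match
C. `c` → match
D. `a` → match
E. `bc` → no match
F. `b` → no match
G. `cbcb` → no match
H. `aca` → match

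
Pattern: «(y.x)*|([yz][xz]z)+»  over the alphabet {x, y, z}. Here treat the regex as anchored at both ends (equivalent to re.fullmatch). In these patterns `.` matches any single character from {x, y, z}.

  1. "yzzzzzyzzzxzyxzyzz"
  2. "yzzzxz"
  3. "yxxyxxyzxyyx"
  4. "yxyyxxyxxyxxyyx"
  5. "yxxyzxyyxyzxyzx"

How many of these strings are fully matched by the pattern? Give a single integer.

1 → match
2 → match
3 → match
4 → no match
5 → match
Total matched: 4

4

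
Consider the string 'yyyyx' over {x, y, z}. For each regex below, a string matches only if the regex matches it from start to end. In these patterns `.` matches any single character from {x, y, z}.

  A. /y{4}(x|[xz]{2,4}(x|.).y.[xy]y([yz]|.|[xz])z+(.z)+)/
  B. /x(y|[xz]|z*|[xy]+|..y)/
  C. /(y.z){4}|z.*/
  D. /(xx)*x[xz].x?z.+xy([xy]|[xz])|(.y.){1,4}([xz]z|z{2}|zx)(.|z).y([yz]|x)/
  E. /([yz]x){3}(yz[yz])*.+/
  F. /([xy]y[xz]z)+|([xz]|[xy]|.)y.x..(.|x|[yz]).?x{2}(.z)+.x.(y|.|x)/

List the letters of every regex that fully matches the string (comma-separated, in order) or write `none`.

A → match
B → no match — must start with 'x'
C → no match
D → no match
E → no match
F → no match

A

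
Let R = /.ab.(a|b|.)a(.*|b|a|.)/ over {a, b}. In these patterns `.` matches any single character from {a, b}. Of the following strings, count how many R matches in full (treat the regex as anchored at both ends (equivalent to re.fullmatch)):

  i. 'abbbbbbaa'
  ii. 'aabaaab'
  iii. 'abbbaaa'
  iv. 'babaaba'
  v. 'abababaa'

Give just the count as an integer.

1

i → no match
ii → match
iii → no match
iv → no match
v → no match
Total matched: 1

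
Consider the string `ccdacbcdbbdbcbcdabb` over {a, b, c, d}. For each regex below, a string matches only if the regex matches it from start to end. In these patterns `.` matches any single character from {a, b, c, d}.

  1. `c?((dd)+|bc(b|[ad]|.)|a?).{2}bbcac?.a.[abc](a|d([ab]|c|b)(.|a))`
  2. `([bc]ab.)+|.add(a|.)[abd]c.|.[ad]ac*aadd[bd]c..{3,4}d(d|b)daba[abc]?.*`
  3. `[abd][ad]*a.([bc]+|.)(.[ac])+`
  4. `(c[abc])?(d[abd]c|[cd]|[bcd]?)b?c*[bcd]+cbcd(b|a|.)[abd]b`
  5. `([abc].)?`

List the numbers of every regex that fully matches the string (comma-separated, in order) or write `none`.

4

1 → no match
2 → no match
3 → no match
4 → match
5 → no match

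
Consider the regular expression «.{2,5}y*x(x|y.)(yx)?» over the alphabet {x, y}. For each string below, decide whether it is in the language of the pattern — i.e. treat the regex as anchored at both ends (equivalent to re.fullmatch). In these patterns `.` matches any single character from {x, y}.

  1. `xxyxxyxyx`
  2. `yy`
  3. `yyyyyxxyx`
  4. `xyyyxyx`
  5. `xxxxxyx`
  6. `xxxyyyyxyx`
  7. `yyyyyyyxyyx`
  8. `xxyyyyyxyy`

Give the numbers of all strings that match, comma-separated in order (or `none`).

1, 3, 4, 5, 6, 8

1 → match
2 → no match
3 → match
4 → match
5 → match
6 → match
7 → no match
8 → match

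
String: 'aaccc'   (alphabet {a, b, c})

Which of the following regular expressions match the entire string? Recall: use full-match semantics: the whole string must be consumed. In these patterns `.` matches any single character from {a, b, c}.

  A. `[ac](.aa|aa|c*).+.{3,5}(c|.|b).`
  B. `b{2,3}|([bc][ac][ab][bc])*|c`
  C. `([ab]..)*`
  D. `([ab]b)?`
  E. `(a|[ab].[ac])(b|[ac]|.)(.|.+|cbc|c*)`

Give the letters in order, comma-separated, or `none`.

A → no match
B → no match
C → no match
D → no match
E → match

E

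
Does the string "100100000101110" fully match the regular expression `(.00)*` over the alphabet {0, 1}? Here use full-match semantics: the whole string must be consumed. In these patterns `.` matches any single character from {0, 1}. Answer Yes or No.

No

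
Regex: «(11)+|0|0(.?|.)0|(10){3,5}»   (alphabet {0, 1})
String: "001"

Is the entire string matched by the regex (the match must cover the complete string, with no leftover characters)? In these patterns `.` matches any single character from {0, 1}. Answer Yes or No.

No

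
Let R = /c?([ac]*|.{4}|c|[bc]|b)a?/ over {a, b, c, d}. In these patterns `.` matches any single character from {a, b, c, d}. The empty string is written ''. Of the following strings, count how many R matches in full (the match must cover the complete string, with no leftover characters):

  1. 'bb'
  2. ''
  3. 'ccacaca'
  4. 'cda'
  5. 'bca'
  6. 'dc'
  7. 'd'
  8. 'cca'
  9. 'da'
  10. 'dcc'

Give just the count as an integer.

1 → no match
2 → match
3 → match
4 → no match
5 → no match
6 → no match
7 → no match
8 → match
9 → no match
10 → no match
Total matched: 3

3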